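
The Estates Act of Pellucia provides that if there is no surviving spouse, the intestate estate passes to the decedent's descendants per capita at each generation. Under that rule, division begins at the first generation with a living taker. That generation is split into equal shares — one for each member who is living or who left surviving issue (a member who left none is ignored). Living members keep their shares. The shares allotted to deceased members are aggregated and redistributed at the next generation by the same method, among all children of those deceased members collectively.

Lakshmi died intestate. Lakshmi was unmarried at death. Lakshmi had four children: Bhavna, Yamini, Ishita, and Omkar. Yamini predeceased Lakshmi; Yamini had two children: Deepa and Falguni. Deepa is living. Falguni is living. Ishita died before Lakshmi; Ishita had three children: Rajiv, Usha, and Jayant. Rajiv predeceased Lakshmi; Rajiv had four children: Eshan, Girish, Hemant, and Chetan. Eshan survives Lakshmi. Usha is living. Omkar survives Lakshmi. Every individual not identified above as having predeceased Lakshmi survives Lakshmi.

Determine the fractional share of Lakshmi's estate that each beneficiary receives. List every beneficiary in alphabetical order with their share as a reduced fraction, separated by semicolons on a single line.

Bhavna 1/4; Chetan 1/40; Deepa 1/10; Eshan 1/40; Falguni 1/10; Girish 1/40; Hemant 1/40; Jayant 1/10; Omkar 1/4; Usha 1/10

There is no surviving spouse, so the entire estate passes to Lakshmi's descendants per capita at each generation.
At generation 1 (Bhavna, Yamini, Ishita, Omkar) there are 4 shares of (1)/4 = 1/4 each.
Living: Bhavna and Omkar — each takes 1/4.
Deceased: Yamini and Ishita. Their combined 1/2 is pooled and carried to generation 2.
At generation 2 (Deepa, Falguni, Rajiv, Usha, Jayant) there are 5 shares of (1/2)/5 = 1/10 each.
Living: Deepa, Falguni, Usha, and Jayant — each takes 1/10.
Deceased: Rajiv. That 1/10 share is carried to generation 3.
At generation 3 (Eshan, Girish, Hemant, Chetan) there are 4 shares of (1/10)/4 = 1/40 each.
Living: Eshan, Girish, Hemant, and Chetan — each takes 1/40.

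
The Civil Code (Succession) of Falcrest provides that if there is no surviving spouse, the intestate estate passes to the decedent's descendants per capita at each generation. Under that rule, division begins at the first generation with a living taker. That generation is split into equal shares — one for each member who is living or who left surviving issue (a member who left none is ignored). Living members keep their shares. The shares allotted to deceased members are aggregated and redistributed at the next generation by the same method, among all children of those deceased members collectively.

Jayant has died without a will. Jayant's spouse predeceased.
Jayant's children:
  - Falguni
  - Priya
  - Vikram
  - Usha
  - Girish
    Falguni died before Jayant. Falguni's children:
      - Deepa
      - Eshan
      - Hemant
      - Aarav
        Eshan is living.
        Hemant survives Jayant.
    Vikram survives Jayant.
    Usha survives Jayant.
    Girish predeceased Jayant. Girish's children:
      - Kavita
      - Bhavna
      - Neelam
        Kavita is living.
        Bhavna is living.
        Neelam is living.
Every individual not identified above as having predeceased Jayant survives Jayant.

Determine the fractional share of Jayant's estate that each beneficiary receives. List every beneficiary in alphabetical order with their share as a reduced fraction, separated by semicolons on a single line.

Aarav 2/35; Bhavna 2/35; Deepa 2/35; Eshan 2/35; Hemant 2/35; Kavita 2/35; Neelam 2/35; Priya 1/5; Usha 1/5; Vikram 1/5

There is no surviving spouse, so the entire estate passes to Jayant's descendants per capita at each generation.
At generation 1 (Falguni, Priya, Vikram, Usha, Girish) there are 5 shares of (1)/5 = 1/5 each.
Living: Priya, Vikram, and Usha — each takes 1/5.
Deceased: Falguni and Girish. Their combined 2/5 is pooled and carried to generation 2.
At generation 2 (Deepa, Eshan, Hemant, Aarav, Kavita, Bhavna, Neelam) there are 7 shares of (2/5)/7 = 2/35 each.
Living: Deepa, Eshan, Hemant, Aarav, Kavita, Bhavna, and Neelam — each takes 2/35.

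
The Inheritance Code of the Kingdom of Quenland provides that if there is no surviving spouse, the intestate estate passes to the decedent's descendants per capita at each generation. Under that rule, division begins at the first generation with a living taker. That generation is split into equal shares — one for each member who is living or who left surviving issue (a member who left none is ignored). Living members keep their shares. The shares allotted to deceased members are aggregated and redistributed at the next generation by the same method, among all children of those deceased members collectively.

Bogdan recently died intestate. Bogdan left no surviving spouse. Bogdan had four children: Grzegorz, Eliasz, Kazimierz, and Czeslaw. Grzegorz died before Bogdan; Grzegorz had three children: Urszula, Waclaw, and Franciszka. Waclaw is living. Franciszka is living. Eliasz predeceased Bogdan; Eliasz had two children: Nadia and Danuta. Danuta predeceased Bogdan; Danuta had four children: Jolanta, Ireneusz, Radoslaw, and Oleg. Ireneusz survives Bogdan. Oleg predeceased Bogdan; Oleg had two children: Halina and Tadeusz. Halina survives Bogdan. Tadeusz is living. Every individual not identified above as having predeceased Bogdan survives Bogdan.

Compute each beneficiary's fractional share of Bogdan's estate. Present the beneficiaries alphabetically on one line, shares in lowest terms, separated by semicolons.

Czeslaw 1/4; Franciszka 1/10; Halina 1/80; Ireneusz 1/40; Jolanta 1/40; Kazimierz 1/4; Nadia 1/10; Radoslaw 1/40; Tadeusz 1/80; Urszula 1/10; Waclaw 1/10

There is no surviving spouse, so the entire estate passes to Bogdan's descendants per capita at each generation.
At generation 1 (Grzegorz, Eliasz, Kazimierz, Czeslaw) there are 4 shares of (1)/4 = 1/4 each.
Living: Kazimierz and Czeslaw — each takes 1/4.
Deceased: Grzegorz and Eliasz. Their combined 1/2 is pooled and carried to generation 2.
At generation 2 (Urszula, Waclaw, Franciszka, Nadia, Danuta) there are 5 shares of (1/2)/5 = 1/10 each.
Living: Urszula, Waclaw, Franciszka, and Nadia — each takes 1/10.
Deceased: Danuta. That 1/10 share is carried to generation 3.
At generation 3 (Jolanta, Ireneusz, Radoslaw, Oleg) there are 4 shares of (1/10)/4 = 1/40 each.
Living: Jolanta, Ireneusz, and Radoslaw — each takes 1/40.
Deceased: Oleg. That 1/40 share is carried to generation 4.
At generation 4 (Halina, Tadeusz) there are 2 shares of (1/40)/2 = 1/80 each.
Living: Halina and Tadeusz — each takes 1/80.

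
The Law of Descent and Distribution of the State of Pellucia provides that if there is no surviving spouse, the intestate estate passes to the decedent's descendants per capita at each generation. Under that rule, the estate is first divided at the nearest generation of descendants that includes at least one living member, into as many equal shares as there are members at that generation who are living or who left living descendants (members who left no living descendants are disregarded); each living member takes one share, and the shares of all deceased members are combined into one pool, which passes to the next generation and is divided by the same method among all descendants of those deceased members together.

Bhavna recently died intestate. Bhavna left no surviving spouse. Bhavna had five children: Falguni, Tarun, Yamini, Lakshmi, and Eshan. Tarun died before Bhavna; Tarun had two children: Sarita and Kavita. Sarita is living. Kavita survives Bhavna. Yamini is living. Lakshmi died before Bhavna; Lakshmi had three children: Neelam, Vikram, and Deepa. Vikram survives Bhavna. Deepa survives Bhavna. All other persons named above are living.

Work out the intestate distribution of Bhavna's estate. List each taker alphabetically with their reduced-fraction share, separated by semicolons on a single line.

There is no surviving spouse, so the entire estate passes to Bhavna's descendants per capita at each generation.
At generation 1 (Falguni, Tarun, Yamini, Lakshmi, Eshan) there are 5 shares of (1)/5 = 1/5 each.
Living: Falguni, Yamini, and Eshan — each takes 1/5.
Deceased: Tarun and Lakshmi. Their combined 2/5 is pooled and carried to generation 2.
At generation 2 (Sarita, Kavita, Neelam, Vikram, Deepa) there are 5 shares of (2/5)/5 = 2/25 each.
Living: Sarita, Kavita, Neelam, Vikram, and Deepa — each takes 2/25.

Deepa 2/25; Eshan 1/5; Falguni 1/5; Kavita 2/25; Neelam 2/25; Sarita 2/25; Vikram 2/25; Yamini 1/5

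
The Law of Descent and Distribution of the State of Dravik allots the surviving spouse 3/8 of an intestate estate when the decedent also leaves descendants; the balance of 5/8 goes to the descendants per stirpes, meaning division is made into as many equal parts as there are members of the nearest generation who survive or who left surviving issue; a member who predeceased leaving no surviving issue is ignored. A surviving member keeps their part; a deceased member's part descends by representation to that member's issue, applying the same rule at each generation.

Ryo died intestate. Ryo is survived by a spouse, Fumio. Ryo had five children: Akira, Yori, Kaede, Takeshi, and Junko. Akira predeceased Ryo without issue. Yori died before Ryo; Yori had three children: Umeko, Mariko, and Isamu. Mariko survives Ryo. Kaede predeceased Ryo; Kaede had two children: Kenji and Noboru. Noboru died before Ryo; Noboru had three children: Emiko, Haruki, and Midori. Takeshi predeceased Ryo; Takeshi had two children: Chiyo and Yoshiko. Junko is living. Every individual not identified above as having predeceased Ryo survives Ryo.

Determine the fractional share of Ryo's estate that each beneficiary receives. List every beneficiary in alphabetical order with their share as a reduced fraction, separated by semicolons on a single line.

Fumio, as surviving spouse, takes 3/8.
The remaining 5/8 passes to Ryo's descendants per stirpes.
Akira left no surviving issue, so that branch lapses and is disregarded.
The 5/8 is divided into 4 equal shares of 5/32 among Yori, Kaede, Takeshi, Junko.
Yori predeceased; the 5/32 allotted to Yori's branch passes to Yori's issue by representation.
The 5/32 is divided into 3 equal shares of 5/96 among Umeko, Mariko, Isamu.
Umeko is living and takes 5/96.
Mariko is living and takes 5/96.
Isamu is living and takes 5/96.
Kaede predeceased; the 5/32 allotted to Kaede's branch passes to Kaede's issue by representation.
The 5/32 is divided into 2 equal shares of 5/64 among Kenji, Noboru.
Kenji is living and takes 5/64.
Noboru predeceased; the 5/64 allotted to Noboru's branch passes to Noboru's issue by representation.
The 5/64 is divided into 3 equal shares of 5/192 among Emiko, Haruki, Midori.
Emiko is living and takes 5/192.
Haruki is living and takes 5/192.
Midori is living and takes 5/192.
Takeshi predeceased; the 5/32 allotted to Takeshi's branch passes to Takeshi's issue by representation.
The 5/32 is divided into 2 equal shares of 5/64 among Chiyo, Yoshiko.
Chiyo is living and takes 5/64.
Yoshiko is living and takes 5/64.
Junko is living and takes 5/32.

Chiyo 5/64; Emiko 5/192; Fumio 3/8; Haruki 5/192; Isamu 5/96; Junko 5/32; Kenji 5/64; Mariko 5/96; Midori 5/192; Umeko 5/96; Yoshiko 5/64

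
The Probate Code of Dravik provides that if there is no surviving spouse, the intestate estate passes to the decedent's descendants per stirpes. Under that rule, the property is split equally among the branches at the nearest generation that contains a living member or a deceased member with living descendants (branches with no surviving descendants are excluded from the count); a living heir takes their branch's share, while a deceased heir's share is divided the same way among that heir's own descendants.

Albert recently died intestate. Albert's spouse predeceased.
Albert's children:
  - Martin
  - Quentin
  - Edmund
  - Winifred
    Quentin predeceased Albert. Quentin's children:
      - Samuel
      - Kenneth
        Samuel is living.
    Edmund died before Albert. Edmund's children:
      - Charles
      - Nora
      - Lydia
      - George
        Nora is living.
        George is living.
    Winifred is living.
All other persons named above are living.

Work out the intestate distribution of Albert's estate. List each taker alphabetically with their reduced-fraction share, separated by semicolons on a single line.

There is no surviving spouse, so the entire estate passes to Albert's descendants per stirpes.
The estate is divided into 4 equal shares of 1/4 among Martin, Quentin, Edmund, Winifred.
Martin is living and takes 1/4.
Quentin predeceased; the 1/4 allotted to Quentin's branch passes to Quentin's issue by representation.
The 1/4 is divided into 2 equal shares of 1/8 among Samuel, Kenneth.
Samuel is living and takes 1/8.
Kenneth is living and takes 1/8.
Edmund predeceased; the 1/4 allotted to Edmund's branch passes to Edmund's issue by representation.
The 1/4 is divided into 4 equal shares of 1/16 among Charles, Nora, Lydia, George.
Charles is living and takes 1/16.
Nora is living and takes 1/16.
Lydia is living and takes 1/16.
George is living and takes 1/16.
Winifred is living and takes 1/4.

Charles 1/16; George 1/16; Kenneth 1/8; Lydia 1/16; Martin 1/4; Nora 1/16; Samuel 1/8; Winifred 1/4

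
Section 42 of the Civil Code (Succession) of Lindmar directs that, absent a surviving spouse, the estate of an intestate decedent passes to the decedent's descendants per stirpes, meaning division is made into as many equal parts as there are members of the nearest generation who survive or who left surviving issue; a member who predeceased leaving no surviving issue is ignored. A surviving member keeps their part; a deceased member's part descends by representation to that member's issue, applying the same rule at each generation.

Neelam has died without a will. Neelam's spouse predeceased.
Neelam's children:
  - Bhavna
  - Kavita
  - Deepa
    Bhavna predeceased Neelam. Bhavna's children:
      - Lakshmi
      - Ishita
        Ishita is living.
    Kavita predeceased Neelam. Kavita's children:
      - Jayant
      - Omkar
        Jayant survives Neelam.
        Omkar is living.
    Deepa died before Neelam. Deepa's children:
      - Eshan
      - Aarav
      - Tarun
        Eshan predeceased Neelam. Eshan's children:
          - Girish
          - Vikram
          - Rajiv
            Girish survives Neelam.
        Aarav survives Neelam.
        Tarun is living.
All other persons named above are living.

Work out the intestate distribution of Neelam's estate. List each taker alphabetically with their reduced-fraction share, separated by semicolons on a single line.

Aarav 1/9; Girish 1/27; Ishita 1/6; Jayant 1/6; Lakshmi 1/6; Omkar 1/6; Rajiv 1/27; Tarun 1/9; Vikram 1/27

There is no surviving spouse, so the entire estate passes to Neelam's descendants per stirpes.
The estate is divided into 3 equal shares of 1/3 among Bhavna, Kavita, Deepa.
Bhavna predeceased; the 1/3 allotted to Bhavna's branch passes to Bhavna's issue by representation.
The 1/3 is divided into 2 equal shares of 1/6 among Lakshmi, Ishita.
Lakshmi is living and takes 1/6.
Ishita is living and takes 1/6.
Kavita predeceased; the 1/3 allotted to Kavita's branch passes to Kavita's issue by representation.
The 1/3 is divided into 2 equal shares of 1/6 among Jayant, Omkar.
Jayant is living and takes 1/6.
Omkar is living and takes 1/6.
Deepa predeceased; the 1/3 allotted to Deepa's branch passes to Deepa's issue by representation.
The 1/3 is divided into 3 equal shares of 1/9 among Eshan, Aarav, Tarun.
Eshan predeceased; the 1/9 allotted to Eshan's branch passes to Eshan's issue by representation.
The 1/9 is divided into 3 equal shares of 1/27 among Girish, Vikram, Rajiv.
Girish is living and takes 1/27.
Vikram is living and takes 1/27.
Rajiv is living and takes 1/27.
Aarav is living and takes 1/9.
Tarun is living and takes 1/9.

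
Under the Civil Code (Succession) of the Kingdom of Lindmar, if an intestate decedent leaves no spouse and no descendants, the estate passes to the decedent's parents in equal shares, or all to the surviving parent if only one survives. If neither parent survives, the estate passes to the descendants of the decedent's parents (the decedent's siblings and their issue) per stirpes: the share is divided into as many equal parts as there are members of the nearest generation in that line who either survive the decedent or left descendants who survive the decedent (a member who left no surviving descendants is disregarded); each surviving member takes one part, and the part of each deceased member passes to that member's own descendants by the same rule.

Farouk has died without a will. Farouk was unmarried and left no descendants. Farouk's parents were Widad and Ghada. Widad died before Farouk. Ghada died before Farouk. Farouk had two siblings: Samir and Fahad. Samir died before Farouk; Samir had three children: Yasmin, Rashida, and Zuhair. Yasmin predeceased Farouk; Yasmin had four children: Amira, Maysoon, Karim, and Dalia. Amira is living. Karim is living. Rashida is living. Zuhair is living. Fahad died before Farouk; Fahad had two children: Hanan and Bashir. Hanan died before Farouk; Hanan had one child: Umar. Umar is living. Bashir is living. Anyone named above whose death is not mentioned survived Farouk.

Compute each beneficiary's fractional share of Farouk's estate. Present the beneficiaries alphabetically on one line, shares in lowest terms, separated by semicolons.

Neither parent survives and there are no descendants, so the estate passes to Farouk's siblings and their issue per stirpes.
The estate is divided into 2 equal shares of 1/2 among Samir, Fahad.
Samir predeceased; the 1/2 allotted to Samir's branch passes to Samir's issue by representation.
The 1/2 is divided into 3 equal shares of 1/6 among Yasmin, Rashida, Zuhair.
Yasmin predeceased; the 1/6 allotted to Yasmin's branch passes to Yasmin's issue by representation.
The 1/6 is divided into 4 equal shares of 1/24 among Amira, Maysoon, Karim, Dalia.
Amira is living and takes 1/24.
Maysoon is living and takes 1/24.
Karim is living and takes 1/24.
Dalia is living and takes 1/24.
Rashida is living and takes 1/6.
Zuhair is living and takes 1/6.
Fahad predeceased; the 1/2 allotted to Fahad's branch passes to Fahad's issue by representation.
The 1/2 is divided into 2 equal shares of 1/4 among Hanan, Bashir.
Hanan predeceased; the 1/4 allotted to Hanan's branch passes to Hanan's issue by representation.
Umar is the sole taker at this level and receives the full 1/4.
Bashir is living and takes 1/4.

Amira 1/24; Bashir 1/4; Dalia 1/24; Karim 1/24; Maysoon 1/24; Rashida 1/6; Umar 1/4; Zuhair 1/6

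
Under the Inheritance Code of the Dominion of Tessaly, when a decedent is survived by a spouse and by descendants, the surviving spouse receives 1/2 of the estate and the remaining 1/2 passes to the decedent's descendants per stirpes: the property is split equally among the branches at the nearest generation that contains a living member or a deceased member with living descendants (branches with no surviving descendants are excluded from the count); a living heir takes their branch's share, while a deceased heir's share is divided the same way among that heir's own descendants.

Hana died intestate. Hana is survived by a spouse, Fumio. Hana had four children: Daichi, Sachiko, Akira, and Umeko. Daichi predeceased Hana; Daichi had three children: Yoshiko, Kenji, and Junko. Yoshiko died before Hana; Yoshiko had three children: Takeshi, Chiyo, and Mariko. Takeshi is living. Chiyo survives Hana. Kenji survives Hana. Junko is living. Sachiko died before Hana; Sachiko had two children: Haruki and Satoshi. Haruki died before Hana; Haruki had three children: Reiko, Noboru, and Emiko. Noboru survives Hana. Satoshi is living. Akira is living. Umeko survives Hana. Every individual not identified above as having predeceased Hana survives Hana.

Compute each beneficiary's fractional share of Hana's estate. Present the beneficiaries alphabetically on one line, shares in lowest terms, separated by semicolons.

Fumio, as surviving spouse, takes 1/2.
The remaining 1/2 passes to Hana's descendants per stirpes.
The 1/2 is divided into 4 equal shares of 1/8 among Daichi, Sachiko, Akira, Umeko.
Daichi predeceased; the 1/8 allotted to Daichi's branch passes to Daichi's issue by representation.
The 1/8 is divided into 3 equal shares of 1/24 among Yoshiko, Kenji, Junko.
Yoshiko predeceased; the 1/24 allotted to Yoshiko's branch passes to Yoshiko's issue by representation.
The 1/24 is divided into 3 equal shares of 1/72 among Takeshi, Chiyo, Mariko.
Takeshi is living and takes 1/72.
Chiyo is living and takes 1/72.
Mariko is living and takes 1/72.
Kenji is living and takes 1/24.
Junko is living and takes 1/24.
Sachiko predeceased; the 1/8 allotted to Sachiko's branch passes to Sachiko's issue by representation.
The 1/8 is divided into 2 equal shares of 1/16 among Haruki, Satoshi.
Haruki predeceased; the 1/16 allotted to Haruki's branch passes to Haruki's issue by representation.
The 1/16 is divided into 3 equal shares of 1/48 among Reiko, Noboru, Emiko.
Reiko is living and takes 1/48.
Noboru is living and takes 1/48.
Emiko is living and takes 1/48.
Satoshi is living and takes 1/16.
Akira is living and takes 1/8.
Umeko is living and takes 1/8.

Akira 1/8; Chiyo 1/72; Emiko 1/48; Fumio 1/2; Junko 1/24; Kenji 1/24; Mariko 1/72; Noboru 1/48; Reiko 1/48; Satoshi 1/16; Takeshi 1/72; Umeko 1/8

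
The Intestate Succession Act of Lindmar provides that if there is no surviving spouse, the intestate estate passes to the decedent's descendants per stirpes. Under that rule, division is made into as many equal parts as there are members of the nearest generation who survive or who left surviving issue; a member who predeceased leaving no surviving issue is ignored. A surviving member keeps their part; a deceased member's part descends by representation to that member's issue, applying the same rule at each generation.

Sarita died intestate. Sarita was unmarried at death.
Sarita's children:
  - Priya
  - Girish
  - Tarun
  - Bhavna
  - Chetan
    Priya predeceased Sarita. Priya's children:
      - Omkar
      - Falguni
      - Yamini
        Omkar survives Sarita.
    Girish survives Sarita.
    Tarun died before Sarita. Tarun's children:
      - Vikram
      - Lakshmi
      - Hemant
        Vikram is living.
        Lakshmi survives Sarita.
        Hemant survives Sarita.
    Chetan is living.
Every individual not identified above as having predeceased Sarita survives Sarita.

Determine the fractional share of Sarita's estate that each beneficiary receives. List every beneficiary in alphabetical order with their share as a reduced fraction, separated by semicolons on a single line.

Bhavna 1/5; Chetan 1/5; Falguni 1/15; Girish 1/5; Hemant 1/15; Lakshmi 1/15; Omkar 1/15; Vikram 1/15; Yamini 1/15

There is no surviving spouse, so the entire estate passes to Sarita's descendants per stirpes.
The estate is divided into 5 equal shares of 1/5 among Priya, Girish, Tarun, Bhavna, Chetan.
Priya predeceased; the 1/5 allotted to Priya's branch passes to Priya's issue by representation.
The 1/5 is divided into 3 equal shares of 1/15 among Omkar, Falguni, Yamini.
Omkar is living and takes 1/15.
Falguni is living and takes 1/15.
Yamini is living and takes 1/15.
Girish is living and takes 1/5.
Tarun predeceased; the 1/5 allotted to Tarun's branch passes to Tarun's issue by representation.
The 1/5 is divided into 3 equal shares of 1/15 among Vikram, Lakshmi, Hemant.
Vikram is living and takes 1/15.
Lakshmi is living and takes 1/15.
Hemant is living and takes 1/15.
Bhavna is living and takes 1/5.
Chetan is living and takes 1/5.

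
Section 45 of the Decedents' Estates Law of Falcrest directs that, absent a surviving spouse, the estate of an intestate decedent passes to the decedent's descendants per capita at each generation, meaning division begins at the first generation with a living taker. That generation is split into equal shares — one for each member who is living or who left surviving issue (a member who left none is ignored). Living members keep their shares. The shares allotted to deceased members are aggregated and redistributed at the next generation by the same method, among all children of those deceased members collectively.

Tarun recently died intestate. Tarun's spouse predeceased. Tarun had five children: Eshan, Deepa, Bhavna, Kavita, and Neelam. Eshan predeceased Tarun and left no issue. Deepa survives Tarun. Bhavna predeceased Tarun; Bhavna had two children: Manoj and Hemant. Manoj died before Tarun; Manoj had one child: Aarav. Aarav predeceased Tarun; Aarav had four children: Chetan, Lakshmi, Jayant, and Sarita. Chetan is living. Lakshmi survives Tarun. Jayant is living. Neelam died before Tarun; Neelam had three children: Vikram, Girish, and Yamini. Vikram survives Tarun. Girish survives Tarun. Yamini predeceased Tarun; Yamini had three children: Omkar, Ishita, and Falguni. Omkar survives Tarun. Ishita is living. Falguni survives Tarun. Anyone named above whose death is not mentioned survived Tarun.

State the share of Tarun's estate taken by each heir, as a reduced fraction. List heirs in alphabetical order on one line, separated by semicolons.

Chetan 1/80; Deepa 1/4; Falguni 1/20; Girish 1/10; Hemant 1/10; Ishita 1/20; Jayant 1/80; Kavita 1/4; Lakshmi 1/80; Omkar 1/20; Sarita 1/80; Vikram 1/10

There is no surviving spouse, so the entire estate passes to Tarun's descendants per capita at each generation.
At generation 1 (Deepa, Bhavna, Kavita, Neelam) there are 4 shares of (1)/4 = 1/4 each.
Living: Deepa and Kavita — each takes 1/4.
Deceased: Bhavna and Neelam. Their combined 1/2 is pooled and carried to generation 2.
At generation 2 (Manoj, Hemant, Vikram, Girish, Yamini) there are 5 shares of (1/2)/5 = 1/10 each.
Living: Hemant, Vikram, and Girish — each takes 1/10.
Deceased: Manoj and Yamini. Their combined 1/5 is pooled and carried to generation 3.
At generation 3 (Aarav, Omkar, Ishita, Falguni) there are 4 shares of (1/5)/4 = 1/20 each.
Living: Omkar, Ishita, and Falguni — each takes 1/20.
Deceased: Aarav. That 1/20 share is carried to generation 4.
At generation 4 (Chetan, Lakshmi, Jayant, Sarita) there are 4 shares of (1/20)/4 = 1/80 each.
Living: Chetan, Lakshmi, Jayant, and Sarita — each takes 1/80.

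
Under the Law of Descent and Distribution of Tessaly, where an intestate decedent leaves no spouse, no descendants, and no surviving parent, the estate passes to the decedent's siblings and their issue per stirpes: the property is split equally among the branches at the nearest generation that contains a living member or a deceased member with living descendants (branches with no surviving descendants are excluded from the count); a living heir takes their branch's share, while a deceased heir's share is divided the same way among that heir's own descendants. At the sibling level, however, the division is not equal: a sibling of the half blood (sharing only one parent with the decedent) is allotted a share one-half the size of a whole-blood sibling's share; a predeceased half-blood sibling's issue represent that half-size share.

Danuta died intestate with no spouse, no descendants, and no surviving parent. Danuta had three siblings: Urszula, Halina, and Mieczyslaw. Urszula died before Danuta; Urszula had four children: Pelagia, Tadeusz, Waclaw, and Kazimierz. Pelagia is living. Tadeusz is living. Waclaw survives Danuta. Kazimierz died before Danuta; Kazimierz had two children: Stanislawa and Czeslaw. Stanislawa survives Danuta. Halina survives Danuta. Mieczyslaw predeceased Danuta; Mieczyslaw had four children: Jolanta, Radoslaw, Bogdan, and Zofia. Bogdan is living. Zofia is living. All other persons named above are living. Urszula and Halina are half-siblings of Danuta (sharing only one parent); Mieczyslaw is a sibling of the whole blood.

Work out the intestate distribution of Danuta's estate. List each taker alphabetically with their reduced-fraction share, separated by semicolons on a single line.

No spouse, descendants, or parent survives, so the estate passes to Danuta's siblings per stirpes.
Half-blood siblings count for one-half the weight of whole-blood siblings at the initial division.
Dividing 1 in proportion to weights (total weight 2): Urszula (weight 1/2) → 1/4; Halina (weight 1/2) → 1/4; Mieczyslaw (weight 1) → 1/2.
Urszula predeceased; the 1/4 allotted to Urszula's branch passes to Urszula's issue by representation.
The 1/4 is divided into 4 equal shares of 1/16 among Pelagia, Tadeusz, Waclaw, Kazimierz.
Pelagia is living and takes 1/16.
Tadeusz is living and takes 1/16.
Waclaw is living and takes 1/16.
Kazimierz predeceased; the 1/16 allotted to Kazimierz's branch passes to Kazimierz's issue by representation.
The 1/16 is divided into 2 equal shares of 1/32 among Stanislawa, Czeslaw.
Stanislawa is living and takes 1/32.
Czeslaw is living and takes 1/32.
Halina is living and takes 1/4.
Mieczyslaw predeceased; the 1/2 allotted to Mieczyslaw's branch passes to Mieczyslaw's issue by representation.
The 1/2 is divided into 4 equal shares of 1/8 among Jolanta, Radoslaw, Bogdan, Zofia.
Jolanta is living and takes 1/8.
Radoslaw is living and takes 1/8.
Bogdan is living and takes 1/8.
Zofia is living and takes 1/8.

Bogdan 1/8; Czeslaw 1/32; Halina 1/4; Jolanta 1/8; Pelagia 1/16; Radoslaw 1/8; Stanislawa 1/32; Tadeusz 1/16; Waclaw 1/16; Zofia 1/8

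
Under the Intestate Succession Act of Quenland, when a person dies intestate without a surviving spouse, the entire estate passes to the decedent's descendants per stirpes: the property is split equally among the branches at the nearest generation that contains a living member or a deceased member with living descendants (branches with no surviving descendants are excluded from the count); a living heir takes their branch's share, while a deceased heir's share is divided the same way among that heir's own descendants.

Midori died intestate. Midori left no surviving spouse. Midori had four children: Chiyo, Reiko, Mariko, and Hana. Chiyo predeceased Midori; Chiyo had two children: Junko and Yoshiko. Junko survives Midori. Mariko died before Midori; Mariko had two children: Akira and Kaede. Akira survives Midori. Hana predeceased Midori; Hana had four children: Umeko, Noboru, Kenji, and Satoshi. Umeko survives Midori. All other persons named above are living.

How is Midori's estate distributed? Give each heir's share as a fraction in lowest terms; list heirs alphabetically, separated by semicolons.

Akira 1/8; Junko 1/8; Kaede 1/8; Kenji 1/16; Noboru 1/16; Reiko 1/4; Satoshi 1/16; Umeko 1/16; Yoshiko 1/8

There is no surviving spouse, so the entire estate passes to Midori's descendants per stirpes.
The estate is divided into 4 equal shares of 1/4 among Chiyo, Reiko, Mariko, Hana.
Chiyo predeceased; the 1/4 allotted to Chiyo's branch passes to Chiyo's issue by representation.
The 1/4 is divided into 2 equal shares of 1/8 among Junko, Yoshiko.
Junko is living and takes 1/8.
Yoshiko is living and takes 1/8.
Reiko is living and takes 1/4.
Mariko predeceased; the 1/4 allotted to Mariko's branch passes to Mariko's issue by representation.
The 1/4 is divided into 2 equal shares of 1/8 among Akira, Kaede.
Akira is living and takes 1/8.
Kaede is living and takes 1/8.
Hana predeceased; the 1/4 allotted to Hana's branch passes to Hana's issue by representation.
The 1/4 is divided into 4 equal shares of 1/16 among Umeko, Noboru, Kenji, Satoshi.
Umeko is living and takes 1/16.
Noboru is living and takes 1/16.
Kenji is living and takes 1/16.
Satoshi is living and takes 1/16.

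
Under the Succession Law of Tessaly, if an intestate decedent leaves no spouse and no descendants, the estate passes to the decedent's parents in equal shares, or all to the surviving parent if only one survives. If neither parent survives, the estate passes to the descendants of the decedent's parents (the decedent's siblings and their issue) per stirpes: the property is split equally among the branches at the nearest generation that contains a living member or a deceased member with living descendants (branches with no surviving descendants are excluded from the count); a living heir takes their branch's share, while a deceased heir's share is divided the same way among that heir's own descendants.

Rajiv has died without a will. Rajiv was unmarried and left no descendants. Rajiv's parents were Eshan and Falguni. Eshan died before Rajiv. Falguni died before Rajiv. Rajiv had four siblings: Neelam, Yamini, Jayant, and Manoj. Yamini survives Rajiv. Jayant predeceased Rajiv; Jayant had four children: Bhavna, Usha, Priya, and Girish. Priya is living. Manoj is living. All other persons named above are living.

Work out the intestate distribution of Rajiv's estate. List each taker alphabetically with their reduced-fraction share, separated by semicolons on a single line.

Bhavna 1/16; Girish 1/16; Manoj 1/4; Neelam 1/4; Priya 1/16; Usha 1/16; Yamini 1/4

Neither parent survives and there are no descendants, so the estate passes to Rajiv's siblings and their issue per stirpes.
The estate is divided into 4 equal shares of 1/4 among Neelam, Yamini, Jayant, Manoj.
Neelam is living and takes 1/4.
Yamini is living and takes 1/4.
Jayant predeceased; the 1/4 allotted to Jayant's branch passes to Jayant's issue by representation.
The 1/4 is divided into 4 equal shares of 1/16 among Bhavna, Usha, Priya, Girish.
Bhavna is living and takes 1/16.
Usha is living and takes 1/16.
Priya is living and takes 1/16.
Girish is living and takes 1/16.
Manoj is living and takes 1/4.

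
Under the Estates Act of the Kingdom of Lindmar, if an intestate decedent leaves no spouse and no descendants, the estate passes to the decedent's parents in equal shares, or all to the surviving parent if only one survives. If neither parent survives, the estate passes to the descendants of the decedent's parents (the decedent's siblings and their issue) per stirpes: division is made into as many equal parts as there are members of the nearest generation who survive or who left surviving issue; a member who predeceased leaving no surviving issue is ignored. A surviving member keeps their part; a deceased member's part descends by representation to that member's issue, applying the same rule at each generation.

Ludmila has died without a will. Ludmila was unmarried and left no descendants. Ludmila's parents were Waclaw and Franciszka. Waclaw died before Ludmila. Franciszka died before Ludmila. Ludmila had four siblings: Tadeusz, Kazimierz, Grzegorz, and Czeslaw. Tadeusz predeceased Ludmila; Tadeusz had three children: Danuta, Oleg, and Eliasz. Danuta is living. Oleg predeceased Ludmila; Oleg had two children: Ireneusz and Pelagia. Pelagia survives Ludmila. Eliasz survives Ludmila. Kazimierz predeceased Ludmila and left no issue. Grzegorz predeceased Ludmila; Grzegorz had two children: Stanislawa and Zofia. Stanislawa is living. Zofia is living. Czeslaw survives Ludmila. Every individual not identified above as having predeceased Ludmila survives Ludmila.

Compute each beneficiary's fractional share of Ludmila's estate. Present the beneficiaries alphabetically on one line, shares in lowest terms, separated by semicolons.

Czeslaw 1/3; Danuta 1/9; Eliasz 1/9; Ireneusz 1/18; Pelagia 1/18; Stanislawa 1/6; Zofia 1/6

Neither parent survives and there are no descendants, so the estate passes to Ludmila's siblings and their issue per stirpes.
Kazimierz left no surviving issue, so that branch lapses and is disregarded.
The estate is divided into 3 equal shares of 1/3 among Tadeusz, Grzegorz, Czeslaw.
Tadeusz predeceased; the 1/3 allotted to Tadeusz's branch passes to Tadeusz's issue by representation.
The 1/3 is divided into 3 equal shares of 1/9 among Danuta, Oleg, Eliasz.
Danuta is living and takes 1/9.
Oleg predeceased; the 1/9 allotted to Oleg's branch passes to Oleg's issue by representation.
The 1/9 is divided into 2 equal shares of 1/18 among Ireneusz, Pelagia.
Ireneusz is living and takes 1/18.
Pelagia is living and takes 1/18.
Eliasz is living and takes 1/9.
Grzegorz predeceased; the 1/3 allotted to Grzegorz's branch passes to Grzegorz's issue by representation.
The 1/3 is divided into 2 equal shares of 1/6 among Stanislawa, Zofia.
Stanislawa is living and takes 1/6.
Zofia is living and takes 1/6.
Czeslaw is living and takes 1/3.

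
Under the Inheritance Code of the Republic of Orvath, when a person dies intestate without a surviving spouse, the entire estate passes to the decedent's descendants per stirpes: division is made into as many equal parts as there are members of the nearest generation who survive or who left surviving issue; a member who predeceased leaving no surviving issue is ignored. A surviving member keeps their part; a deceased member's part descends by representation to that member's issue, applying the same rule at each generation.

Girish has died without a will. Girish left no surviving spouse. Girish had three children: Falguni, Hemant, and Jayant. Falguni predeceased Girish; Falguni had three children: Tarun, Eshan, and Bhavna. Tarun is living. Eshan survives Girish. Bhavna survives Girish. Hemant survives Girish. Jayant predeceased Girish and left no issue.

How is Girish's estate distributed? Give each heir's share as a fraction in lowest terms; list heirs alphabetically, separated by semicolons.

Bhavna 1/6; Eshan 1/6; Hemant 1/2; Tarun 1/6

There is no surviving spouse, so the entire estate passes to Girish's descendants per stirpes.
Jayant left no surviving issue, so that branch lapses and is disregarded.
The estate is divided into 2 equal shares of 1/2 among Falguni, Hemant.
Falguni predeceased; the 1/2 allotted to Falguni's branch passes to Falguni's issue by representation.
The 1/2 is divided into 3 equal shares of 1/6 among Tarun, Eshan, Bhavna.
Tarun is living and takes 1/6.
Eshan is living and takes 1/6.
Bhavna is living and takes 1/6.
Hemant is living and takes 1/2.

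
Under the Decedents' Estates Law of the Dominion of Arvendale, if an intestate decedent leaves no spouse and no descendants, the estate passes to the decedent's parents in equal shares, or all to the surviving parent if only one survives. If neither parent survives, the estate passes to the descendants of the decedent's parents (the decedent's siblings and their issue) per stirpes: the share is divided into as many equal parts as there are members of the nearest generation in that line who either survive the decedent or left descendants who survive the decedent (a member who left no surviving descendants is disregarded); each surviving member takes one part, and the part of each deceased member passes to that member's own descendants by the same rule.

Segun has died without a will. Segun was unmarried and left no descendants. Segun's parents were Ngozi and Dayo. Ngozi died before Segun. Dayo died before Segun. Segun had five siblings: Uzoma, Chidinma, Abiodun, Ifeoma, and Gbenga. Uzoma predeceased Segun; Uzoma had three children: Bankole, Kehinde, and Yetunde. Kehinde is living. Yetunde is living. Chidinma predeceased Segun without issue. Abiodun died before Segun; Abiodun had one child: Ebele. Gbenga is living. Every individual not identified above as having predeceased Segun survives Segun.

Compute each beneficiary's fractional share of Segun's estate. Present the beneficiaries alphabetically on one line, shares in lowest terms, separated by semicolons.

Bankole 1/12; Ebele 1/4; Gbenga 1/4; Ifeoma 1/4; Kehinde 1/12; Yetunde 1/12

Neither parent survives and there are no descendants, so the estate passes to Segun's siblings and their issue per stirpes.
Chidinma left no surviving issue, so that branch lapses and is disregarded.
The estate is divided into 4 equal shares of 1/4 among Uzoma, Abiodun, Ifeoma, Gbenga.
Uzoma predeceased; the 1/4 allotted to Uzoma's branch passes to Uzoma's issue by representation.
The 1/4 is divided into 3 equal shares of 1/12 among Bankole, Kehinde, Yetunde.
Bankole is living and takes 1/12.
Kehinde is living and takes 1/12.
Yetunde is living and takes 1/12.
Abiodun predeceased; the 1/4 allotted to Abiodun's branch passes to Abiodun's issue by representation.
Ebele is the sole taker at this level and receives the full 1/4.
Ifeoma is living and takes 1/4.
Gbenga is living and takes 1/4.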